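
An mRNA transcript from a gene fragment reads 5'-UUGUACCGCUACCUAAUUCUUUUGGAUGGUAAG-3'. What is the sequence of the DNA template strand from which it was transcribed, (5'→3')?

Replace U with T to get the coding DNA strand: TTGTACCGCTACCTAATTCTTTTGGATGGTAAG. The template strand is its reverse complement (complement AACATGGCGATGGATTAAGAAAACCTACCATTC, then reverse).

5'-CTTACCATCCAAAAGAATTAGGTAGCGGTACAA-3'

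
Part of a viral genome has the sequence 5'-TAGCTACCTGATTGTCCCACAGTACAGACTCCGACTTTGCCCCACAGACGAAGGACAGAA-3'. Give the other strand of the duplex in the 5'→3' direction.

Pairing A↔T and G↔C gives ATCGATGGACTAACAGGGTGTCATGTCTGAGGCTGAAACGGGGTGTCTGCTTCCTGTCTT, running 3'→5'. Reverse for the 5'→3' convention.

5'-TTCTGTCCTTCGTCTGTGGGGCAAAGTCGGAGTCTGTACTGTGGGACAATCAGGTAGCTA-3'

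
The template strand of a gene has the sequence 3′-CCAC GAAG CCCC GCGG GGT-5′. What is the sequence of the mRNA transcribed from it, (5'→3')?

Reading the template 3'→5' as shown, RNA polymerase pairs each base (A→U, T→A, G↔C) to build mRNA 5'→3' directly.

5′-GGUGCUUCGGGGCGCCCCA-3′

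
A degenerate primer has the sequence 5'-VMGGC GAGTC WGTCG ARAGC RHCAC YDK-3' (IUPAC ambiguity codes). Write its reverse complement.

Standard pairs A↔T, G↔C; ambiguity codes pair R↔Y, M↔K, W↔W, D↔H, V↔B. Complement (BKCCGCTCAGWCAGCTYTCGYDGTGRHM), then reverse for 5'→3'.

5'-MHRGTGDYGCTYTCGACWGACTCGCCKB-3'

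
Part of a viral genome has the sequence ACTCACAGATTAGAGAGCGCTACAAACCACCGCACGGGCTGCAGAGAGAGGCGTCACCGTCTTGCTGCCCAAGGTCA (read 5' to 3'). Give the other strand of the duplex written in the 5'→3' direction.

The complement of ACTCACAGATTAGAGAGCGCTACAAACCACCGCACGGGCTGCAGAGAGAGGCGTCACCGTCTTGCTGCCCAAGGTCA is TGAGTGTCTAATCTCTCGCGATGTTTGGTGGCGTGCCCGACGTCTCTCTCCGCAGTGGCAGAACGACGGGTTCCAGT (A↔T, G↔C). DNA strands are antiparallel, so the complementary strand runs 3'→5'; reversing gives the 5'→3' form.

5′-TGACCTTGGGCAGCAAGACGGTGACGCCTCTCTCTGCAGCCCGTGCGGTGGTTTGTAGCGCTCTCTAATCTGTGAGT-3′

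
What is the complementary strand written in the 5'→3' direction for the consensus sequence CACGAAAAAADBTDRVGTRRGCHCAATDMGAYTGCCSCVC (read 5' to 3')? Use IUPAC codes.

Standard pairs A↔T, G↔C; ambiguity codes pair R↔Y, M↔K, S↔S, B↔V, D↔H. Complement (GTGCTTTTTTHVAHYBCAYYCGDGTTAHKCTRACGGSGBG), then reverse for 5'→3'.

5'-GBGSGGCARTCKHATTGDGCYYACBYHAVHTTTTTTCGTG-3'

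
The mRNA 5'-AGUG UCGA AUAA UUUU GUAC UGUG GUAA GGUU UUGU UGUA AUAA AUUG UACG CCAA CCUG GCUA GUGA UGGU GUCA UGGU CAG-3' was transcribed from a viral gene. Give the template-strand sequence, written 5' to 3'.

5'-CTGACCATGACACCATCACTAGCCAGGTTGGCGTACAATTTATTACAACAAAACCTTACCACAGTACAAAATTATTCGACACT-3'

Replace U with T to get the coding DNA strand: AGTGTCGAATAATTTTGTACTGTGGTAAGGTTTTGTTGTAATAAATTGTACGCCAACCTGGCTAGTGATGGTGTCATGGTCAG. The template strand is its reverse complement (complement TCACAGCTTATTAAAACATGACACCATTCCAAAACAACATTATTTAACATGCGGTTGGACCGATCACTACCACAGTACCAGTC, then reverse).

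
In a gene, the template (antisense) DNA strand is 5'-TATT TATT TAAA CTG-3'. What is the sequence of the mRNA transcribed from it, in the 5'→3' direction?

5'-CAGUUUAAAUAAAUA-3'

The mRNA has the sequence of the coding strand (reverse complement of the template) with T→U. Reverse complement of TATTTATTTAAACTG is CAGTTTAAATAAATA; then T→U.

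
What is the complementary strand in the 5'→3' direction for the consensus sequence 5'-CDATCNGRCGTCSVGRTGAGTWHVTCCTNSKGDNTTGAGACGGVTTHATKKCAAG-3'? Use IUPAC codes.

Standard pairs A↔T, G↔C; ambiguity codes pair R↔Y, K↔M, W↔W, S↔S, D↔H, V↔B, N↔N. Complement (GHTAGNCYGCAGSBCYACTCAWDBAGGANSMCHNAACTCTGCCBAADTAMMGTTC), then reverse for 5'→3'.

5'-CTTGMMATDAABCCGTCTCAANHCMSNAGGABDWACTCAYCBSGACGYCNGATHG-3'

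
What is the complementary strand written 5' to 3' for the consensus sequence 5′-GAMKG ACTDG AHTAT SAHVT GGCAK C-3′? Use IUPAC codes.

Standard pairs A↔T, G↔C; ambiguity codes pair M↔K, S↔S, D↔H, V↔B. Complement (CTKMCTGAHCTDATASTDBACCGTMG), then reverse for 5'→3'.

5'-GMTGCCABDTSATADTCHAGTCMKTC-3'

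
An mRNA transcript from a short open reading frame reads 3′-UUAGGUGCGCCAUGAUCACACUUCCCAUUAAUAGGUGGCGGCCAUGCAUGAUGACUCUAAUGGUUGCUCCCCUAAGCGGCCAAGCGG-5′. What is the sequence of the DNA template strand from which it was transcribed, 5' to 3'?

5'-AATCCACGCGGTACTAGTGTGAAGGGTAATTATCCACCGCCGGTACGTACTACTGAGATTACCAACGAGGGGATTCGCCGGTTCGCC-3'

Written 5'→3' the mRNA is GGCGAACCGGCGAAUCCCCUCGUUGGUAAUCUCAGUAGUACGUACCGGCGGUGGAUAAUUACCCUUCACACUAGUACCGCGUGGAUU, so the coding DNA strand is GGCGAACCGGCGAATCCCCTCGTTGGTAATCTCAGTAGTACGTACCGGCGGTGGATAATTACCCTTCACACTAGTACCGCGTGGATT. The template is its reverse complement.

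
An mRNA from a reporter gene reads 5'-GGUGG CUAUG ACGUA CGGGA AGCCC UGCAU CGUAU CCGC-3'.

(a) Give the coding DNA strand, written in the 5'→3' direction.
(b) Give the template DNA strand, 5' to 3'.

(a) The coding strand matches the mRNA with U→T.
(b) The template strand is the reverse complement of the coding strand.

(a) 5'-GGTGGCTATGACGTACGGGAAGCCCTGCATCGTATCCGC-3'
(b) 5'-GCGGATACGATGCAGGGCTTCCCGTACGTCATAGCCACC-3'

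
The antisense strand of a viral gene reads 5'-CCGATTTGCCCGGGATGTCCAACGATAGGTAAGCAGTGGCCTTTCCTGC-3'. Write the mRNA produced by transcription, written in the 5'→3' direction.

The mRNA has the sequence of the coding strand (reverse complement of the template) with T→U. Reverse complement of CCGATTTGCCCGGGATGTCCAACGATAGGTAAGCAGTGGCCTTTCCTGC is GCAGGAAAGGCCACTGCTTACCTATCGTTGGACATCCCGGGCAAATCGG; then T→U.

5'-GCAGGAAAGGCCACUGCUUACCUAUCGUUGGACAUCCCGGGCAAAUCGG-3'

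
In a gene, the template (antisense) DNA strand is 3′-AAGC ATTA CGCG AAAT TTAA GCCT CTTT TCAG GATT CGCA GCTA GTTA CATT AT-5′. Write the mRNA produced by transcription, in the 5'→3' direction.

5'-UUCGUAAUGCGCUUUAAAUUCGGAGAAAAGUCCUAAGCGUCGAUCAAUGUAAUA-3'

Reading the template 3'→5' as shown, RNA polymerase pairs each base (A→U, T→A, G↔C) to build mRNA 5'→3' directly.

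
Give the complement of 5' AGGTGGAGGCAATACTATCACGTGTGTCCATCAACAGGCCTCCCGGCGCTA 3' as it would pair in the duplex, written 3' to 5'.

Base-pairing A↔T, G↔C gives the complement. The complementary strand is antiparallel, so paired with a 5'→3' strand it runs 3'→5'.

3'-TCCACCTCCGTTATGATAGTGCACACAGGTAGTTGTCCGGAGGGCCGCGAT-5'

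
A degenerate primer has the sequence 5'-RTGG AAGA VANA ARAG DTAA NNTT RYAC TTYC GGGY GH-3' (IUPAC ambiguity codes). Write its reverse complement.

5'-DCRCCCGRAAGTRYAANNTTAHCTYTTNTBTCTTCCAY-3'

Standard pairs A↔T, G↔C; ambiguity codes pair R↔Y, D↔H, V↔B, N↔N. Complement (YACCTTCTBTNTTYTCHATTNNAAYRTGAARGCCCRCD), then reverse for 5'→3'.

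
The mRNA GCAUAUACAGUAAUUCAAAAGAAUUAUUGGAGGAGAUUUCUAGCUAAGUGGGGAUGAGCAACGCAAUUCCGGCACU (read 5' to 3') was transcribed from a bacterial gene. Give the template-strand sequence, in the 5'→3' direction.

5'-AGTGCCGGAATTGCGTTGCTCATCCCCACTTAGCTAGAAATCTCCTCCAATAATTCTTTTGAATTACTGTATATGC-3'

Replace U with T to get the coding DNA strand: GCATATACAGTAATTCAAAAGAATTATTGGAGGAGATTTCTAGCTAAGTGGGGATGAGCAACGCAATTCCGGCACT. The template strand is its reverse complement (complement CGTATATGTCATTAAGTTTTCTTAATAACCTCCTCTAAAGATCGATTCACCCCTACTCGTTGCGTTAAGGCCGTGA, then reverse).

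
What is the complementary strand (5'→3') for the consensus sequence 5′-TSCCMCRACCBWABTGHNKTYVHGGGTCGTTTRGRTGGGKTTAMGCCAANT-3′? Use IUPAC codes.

Standard pairs A↔T, G↔C; ambiguity codes pair R↔Y, M↔K, W↔W, S↔S, B↔V, H↔D, N↔N. Complement (ASGGKGYTGGVWTVACDNMARBDCCCAGCAAAYCYACCCMAATKCGGTTNA), then reverse for 5'→3'.

5'-ANTTGGCKTAAMCCCAYCYAAACGACCCDBRAMNDCAVTWVGGTYGKGGSA-3'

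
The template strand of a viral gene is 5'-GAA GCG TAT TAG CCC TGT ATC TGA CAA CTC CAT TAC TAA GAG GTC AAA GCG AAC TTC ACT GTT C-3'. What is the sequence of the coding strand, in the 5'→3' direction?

The coding strand is complementary and antiparallel to the template: take the complement (A↔T, G↔C) and reverse.

5'-GAACAGTGAAGTTCGCTTTGACCTCTTAGTAATGGAGTTGTCAGATACAGGGCTAATACGCTTC-3'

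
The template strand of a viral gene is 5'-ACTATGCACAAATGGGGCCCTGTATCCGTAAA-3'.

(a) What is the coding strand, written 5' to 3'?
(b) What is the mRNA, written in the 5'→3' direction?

(a) The coding strand is the reverse complement of the template: complement TGATACGTGTTTACCCCGGGACATAGGCATTT, then reverse.
(b) mRNA has the coding-strand sequence with T→U.

(a) 5′-TTTACGGATACAGGGCCCCATTTGTGCATAGT-3′
(b) 5′-UUUACGGAUACAGGGCCCCAUUUGUGCAUAGU-3′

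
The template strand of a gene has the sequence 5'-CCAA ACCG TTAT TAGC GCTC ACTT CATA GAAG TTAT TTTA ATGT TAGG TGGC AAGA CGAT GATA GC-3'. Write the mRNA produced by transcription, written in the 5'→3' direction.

5'-GCUAUCAUCGUCUUGCCACCUAACAUUAAAAUAACUUCUAUGAAGUGAGCGCUAAUAACGGUUUGG-3'

The mRNA has the sequence of the coding strand (reverse complement of the template) with T→U. Reverse complement of CCAAACCGTTATTAGCGCTCACTTCATAGAAGTTATTTTAATGTTAGGTGGCAAGACGATGATAGC is GCTATCATCGTCTTGCCACCTAACATTAAAATAACTTCTATGAAGTGAGCGCTAATAACGGTTTGG; then T→U.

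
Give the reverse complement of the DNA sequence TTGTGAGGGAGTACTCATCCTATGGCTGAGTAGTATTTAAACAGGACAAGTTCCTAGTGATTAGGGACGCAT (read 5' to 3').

Reading the sequence 3'→5' and pairing each base (A↔T, G↔C) gives the reverse complement directly.

5'-ATGCGTCCCTAATCACTAGGAACTTGTCCTGTTTAAATACTACTCAGCCATAGGATGAGTACTCCCTCACAA-3'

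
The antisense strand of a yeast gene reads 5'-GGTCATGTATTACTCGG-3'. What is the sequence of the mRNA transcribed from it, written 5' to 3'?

5'-CCGAGUAAUACAUGACC-3'

RNA polymerase reads the template 3'→5' and synthesizes mRNA 5'→3' by base-pairing (A→U, T→A, G↔C). The complement of the template is CCAGTACATAATGAGCC; antiparallel, so 5'→3' the coding strand is CCGAGTAATACATGACC. Replace T with U for the mRNA.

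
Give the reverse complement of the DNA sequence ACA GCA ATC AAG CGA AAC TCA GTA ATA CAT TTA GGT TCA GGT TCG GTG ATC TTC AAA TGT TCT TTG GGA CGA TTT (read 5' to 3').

5'-AAATCGTCCCAAAGAACATTTGAAGATCACCGAACCTGAACCTAAATGTATTACTGAGTTTCGCTTGATTGCTGT-3'

Reading the sequence 3'→5' and pairing each base (A↔T, G↔C) gives the reverse complement directly.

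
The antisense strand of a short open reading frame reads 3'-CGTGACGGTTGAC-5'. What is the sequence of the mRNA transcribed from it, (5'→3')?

5'-GCACUGCCAACUG-3'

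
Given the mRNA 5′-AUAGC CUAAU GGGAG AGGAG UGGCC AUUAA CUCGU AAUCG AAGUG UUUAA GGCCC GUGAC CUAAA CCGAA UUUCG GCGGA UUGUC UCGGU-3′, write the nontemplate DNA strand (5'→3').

The coding DNA strand has the same 5'→3' sequence as the mRNA with U replaced by T.

5'-ATAGCCTAATGGGAGAGGAGTGGCCATTAACTCGTAATCGAAGTGTTTAAGGCCCGTGACCTAAACCGAATTTCGGCGGATTGTCTCGGT-3'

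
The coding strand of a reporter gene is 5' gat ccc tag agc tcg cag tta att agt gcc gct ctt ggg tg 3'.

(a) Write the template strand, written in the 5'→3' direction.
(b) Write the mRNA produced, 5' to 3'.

(a) The template strand is the reverse complement of the coding strand: complement CTAGGGATCTCGAGCGTCAATTAATCACGGCGAGAACCCAC, then reverse.
(b) mRNA matches the coding strand with T→U.

(a) 5'-CACCCAAGAGCGGCACTAATTAACTGCGAGCTCTAGGGATC-3'
(b) 5'-GAUCCCUAGAGCUCGCAGUUAAUUAGUGCCGCUCUUGGGUG-3'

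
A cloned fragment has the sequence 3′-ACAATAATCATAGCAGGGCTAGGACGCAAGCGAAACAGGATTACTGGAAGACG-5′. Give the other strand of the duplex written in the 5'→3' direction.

5'-TGTTATTAGTATCGTCCCGATCCTGCGTTCGCTTTGTCCTAATGACCTTCTGC-3'

The strand is given 3'→5', so its complement runs 5'→3' in the same left-to-right order: pair each base A↔T, G↔C.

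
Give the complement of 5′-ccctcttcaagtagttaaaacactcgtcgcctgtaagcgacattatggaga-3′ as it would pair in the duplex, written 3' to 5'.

Base-pairing A↔T, G↔C gives the complement. The complementary strand is antiparallel, so paired with a 5'→3' strand it runs 3'→5'.

3′-GGGAGAAGTTCATCAATTTTGTGAGCAGCGGACATTCGCTGTAATACCTCT-5′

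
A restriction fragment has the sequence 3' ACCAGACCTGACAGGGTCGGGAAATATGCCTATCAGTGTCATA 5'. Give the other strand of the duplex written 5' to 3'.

The strand is given 3'→5', so its complement runs 5'→3' in the same left-to-right order: pair each base A↔T, G↔C.

5'-TGGTCTGGACTGTCCCAGCCCTTTATACGGATAGTCACAGTAT-3'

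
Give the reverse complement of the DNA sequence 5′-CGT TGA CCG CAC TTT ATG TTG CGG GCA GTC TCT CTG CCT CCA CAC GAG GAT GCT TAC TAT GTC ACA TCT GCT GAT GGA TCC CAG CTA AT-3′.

5'-ATTAGCTGGGATCCATCAGCAGATGTGACATAGTAAGCATCCTCGTGTGGAGGCAGAGAGACTGCCCGCAACATAAAGTGCGGTCAACG-3'

Reading the sequence 3'→5' and pairing each base (A↔T, G↔C) gives the reverse complement directly.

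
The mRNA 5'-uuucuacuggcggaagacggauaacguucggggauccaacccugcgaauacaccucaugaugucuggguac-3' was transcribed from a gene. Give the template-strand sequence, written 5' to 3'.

Replace U with T to get the coding DNA strand: TTTCTACTGGCGGAAGACGGATAACGTTCGGGGATCCAACCCTGCGAATACACCTCATGATGTCTGGGTAC. The template strand is its reverse complement (complement AAAGATGACCGCCTTCTGCCTATTGCAAGCCCCTAGGTTGGGACGCTTATGTGGAGTACTACAGACCCATG, then reverse).

5'-GTACCCAGACATCATGAGGTGTATTCGCAGGGTTGGATCCCCGAACGTTATCCGTCTTCCGCCAGTAGAAA-3'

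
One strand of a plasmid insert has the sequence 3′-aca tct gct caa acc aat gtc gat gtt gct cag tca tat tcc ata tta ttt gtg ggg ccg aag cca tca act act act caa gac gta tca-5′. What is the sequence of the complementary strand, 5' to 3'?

The strand is given 3'→5', so its complement runs 5'→3' in the same left-to-right order: pair each base A↔T, G↔C.

5'-TGTAGACGAGTTTGGTTACAGCTACAACGAGTCAGTATAAGGTATAATAAACACCCCGGCTTCGGTAGTTGATGATGAGTTCTGCATAGT-3'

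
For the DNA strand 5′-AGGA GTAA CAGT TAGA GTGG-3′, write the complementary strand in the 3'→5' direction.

Base-pairing A↔T, G↔C gives the complement. The complementary strand is antiparallel, so paired with a 5'→3' strand it runs 3'→5'.

3′-TCCTCATTGTCAATCTCACC-5′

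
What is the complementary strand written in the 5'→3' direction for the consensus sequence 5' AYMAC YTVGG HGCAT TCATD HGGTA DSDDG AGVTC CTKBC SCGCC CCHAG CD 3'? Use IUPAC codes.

5'-HGCTDGGGGCGSGVMAGGABCTCHHSHTACCDHATGAATGCDCCBARGTKRT-3'

Standard pairs A↔T, G↔C; ambiguity codes pair Y↔R, M↔K, S↔S, B↔V, D↔H. Complement (TRKTGRABCCDCGTAAGTAHDCCATHSHHCTCBAGGAMVGSGCGGGGDTCGH), then reverse for 5'→3'.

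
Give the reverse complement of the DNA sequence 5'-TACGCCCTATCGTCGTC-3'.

Complement each base (A↔T, G↔C): ATGCGGGATAGCAGCAG. Then reverse.

5'-GACGACGATAGGGCGTA-3'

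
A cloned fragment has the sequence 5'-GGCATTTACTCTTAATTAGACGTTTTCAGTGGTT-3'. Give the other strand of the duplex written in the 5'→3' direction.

5'-AACCACTGAAAACGTCTAATTAAGAGTAAATGCC-3'

The complement of GGCATTTACTCTTAATTAGACGTTTTCAGTGGTT is CCGTAAATGAGAATTAATCTGCAAAAGTCACCAA (A↔T, G↔C). DNA strands are antiparallel, so the complementary strand runs 3'→5'; reversing gives the 5'→3' form.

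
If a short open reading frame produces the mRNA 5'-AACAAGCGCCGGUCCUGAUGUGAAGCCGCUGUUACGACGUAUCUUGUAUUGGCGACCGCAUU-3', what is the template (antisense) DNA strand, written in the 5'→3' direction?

Replace U with T to get the coding DNA strand: AACAAGCGCCGGTCCTGATGTGAAGCCGCTGTTACGACGTATCTTGTATTGGCGACCGCATT. The template strand is its reverse complement (complement TTGTTCGCGGCCAGGACTACACTTCGGCGACAATGCTGCATAGAACATAACCGCTGGCGTAA, then reverse).

5'-AATGCGGTCGCCAATACAAGATACGTCGTAACAGCGGCTTCACATCAGGACCGGCGCTTGTT-3'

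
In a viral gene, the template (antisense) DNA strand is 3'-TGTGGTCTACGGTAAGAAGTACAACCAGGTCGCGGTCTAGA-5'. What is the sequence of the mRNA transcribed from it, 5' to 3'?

5'-ACACCAGAUGCCAUUCUUCAUGUUGGUCCAGCGCCAGAUCU-3'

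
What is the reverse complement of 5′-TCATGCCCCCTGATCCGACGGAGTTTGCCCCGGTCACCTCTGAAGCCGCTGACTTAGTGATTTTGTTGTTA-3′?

Complement each base (A↔T, G↔C): AGTACGGGGGACTAGGCTGCCTCAAACGGGGCCAGTGGAGACTTCGGCGACTGAATCACTAAAACAACAAT. Then reverse.

5'-TAACAACAAAATCACTAAGTCAGCGGCTTCAGAGGTGACCGGGGCAAACTCCGTCGGATCAGGGGGCATGA-3'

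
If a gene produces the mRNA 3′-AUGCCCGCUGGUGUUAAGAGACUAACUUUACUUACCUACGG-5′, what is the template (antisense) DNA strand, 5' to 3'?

Written 5'→3' the mRNA is GGCAUCCAUUCAUUUCAAUCAGAGAAUUGUGGUCGCCCGUA, so the coding DNA strand is GGCATCCATTCATTTCAATCAGAGAATTGTGGTCGCCCGTA. The template is its reverse complement.

5'-TACGGGCGACCACAATTCTCTGATTGAAATGAATGGATGCC-3'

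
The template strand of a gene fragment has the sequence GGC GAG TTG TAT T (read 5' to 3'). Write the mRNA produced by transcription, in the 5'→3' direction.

5'-AAUACAACUCGCC-3'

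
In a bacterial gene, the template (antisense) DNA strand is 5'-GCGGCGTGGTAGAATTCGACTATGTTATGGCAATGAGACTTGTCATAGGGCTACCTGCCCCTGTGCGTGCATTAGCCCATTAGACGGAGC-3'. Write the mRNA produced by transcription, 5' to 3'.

5'-GCUCCGUCUAAUGGGCUAAUGCACGCACAGGGGCAGGUAGCCCUAUGACAAGUCUCAUUGCCAUAACAUAGUCGAAUUCUACCACGCCGC-3'

The mRNA has the sequence of the coding strand (reverse complement of the template) with T→U. Reverse complement of GCGGCGTGGTAGAATTCGACTATGTTATGGCAATGAGACTTGTCATAGGGCTACCTGCCCCTGTGCGTGCATTAGCCCATTAGACGGAGC is GCTCCGTCTAATGGGCTAATGCACGCACAGGGGCAGGTAGCCCTATGACAAGTCTCATTGCCATAACATAGTCGAATTCTACCACGCCGC; then T→U.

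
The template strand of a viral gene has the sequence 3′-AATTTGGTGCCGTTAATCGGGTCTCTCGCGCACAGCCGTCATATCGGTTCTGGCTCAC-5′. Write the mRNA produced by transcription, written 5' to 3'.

5'-UUAAACCACGGCAAUUAGCCCAGAGAGCGCGUGUCGGCAGUAUAGCCAAGACCGAGUG-3'

Reading the template 3'→5' as shown, RNA polymerase pairs each base (A→U, T→A, G↔C) to build mRNA 5'→3' directly.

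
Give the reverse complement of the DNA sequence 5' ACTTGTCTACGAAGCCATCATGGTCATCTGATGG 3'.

5′-CCATCAGATGACCATGATGGCTTCGTAGACAAGT-3′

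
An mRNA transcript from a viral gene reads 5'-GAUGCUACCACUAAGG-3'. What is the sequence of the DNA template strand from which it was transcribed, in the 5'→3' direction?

5'-CCTTAGTGGTAGCATC-3'

Replace U with T to get the coding DNA strand: GATGCTACCACTAAGG. The template strand is its reverse complement (complement CTACGATGGTGATTCC, then reverse).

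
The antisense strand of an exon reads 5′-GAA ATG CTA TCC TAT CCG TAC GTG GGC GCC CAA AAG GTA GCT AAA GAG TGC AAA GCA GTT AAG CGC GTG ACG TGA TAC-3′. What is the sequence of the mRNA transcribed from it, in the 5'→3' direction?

RNA polymerase reads the template 3'→5' and synthesizes mRNA 5'→3' by base-pairing (A→U, T→A, G↔C). The complement of the template is CTTTACGATAGGATAGGCATGCACCCGCGGGTTTTCCATCGATTTCTCACGTTTCGTCAATTCGCGCACTGCACTATG; antiparallel, so 5'→3' the coding strand is GTATCACGTCACGCGCTTAACTGCTTTGCACTCTTTAGCTACCTTTTGGGCGCCCACGTACGGATAGGATAGCATTTC. Replace T with U for the mRNA.

5'-GUAUCACGUCACGCGCUUAACUGCUUUGCACUCUUUAGCUACCUUUUGGGCGCCCACGUACGGAUAGGAUAGCAUUUC-3'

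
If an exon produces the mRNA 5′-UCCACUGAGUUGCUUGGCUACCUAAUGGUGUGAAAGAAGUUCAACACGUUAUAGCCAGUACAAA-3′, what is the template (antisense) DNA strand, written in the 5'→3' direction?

5′-TTTGTACTGGCTATAACGTGTTGAACTTCTTTCACACCATTAGGTAGCCAAGCAACTCAGTGGA-3′

Replace U with T to get the coding DNA strand: TCCACTGAGTTGCTTGGCTACCTAATGGTGTGAAAGAAGTTCAACACGTTATAGCCAGTACAAA. The template strand is its reverse complement (complement AGGTGACTCAACGAACCGATGGATTACCACACTTTCTTCAAGTTGTGCAATATCGGTCATGTTT, then reverse).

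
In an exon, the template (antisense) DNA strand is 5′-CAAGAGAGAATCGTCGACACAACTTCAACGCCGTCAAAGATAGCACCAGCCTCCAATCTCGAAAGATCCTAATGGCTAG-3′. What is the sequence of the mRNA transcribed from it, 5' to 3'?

5′-CUAGCCAUUAGGAUCUUUCGAGAUUGGAGGCUGGUGCUAUCUUUGACGGCGUUGAAGUUGUGUCGACGAUUCUCUCUUG-3′

The mRNA has the sequence of the coding strand (reverse complement of the template) with T→U. Reverse complement of CAAGAGAGAATCGTCGACACAACTTCAACGCCGTCAAAGATAGCACCAGCCTCCAATCTCGAAAGATCCTAATGGCTAG is CTAGCCATTAGGATCTTTCGAGATTGGAGGCTGGTGCTATCTTTGACGGCGTTGAAGTTGTGTCGACGATTCTCTCTTG; then T→U.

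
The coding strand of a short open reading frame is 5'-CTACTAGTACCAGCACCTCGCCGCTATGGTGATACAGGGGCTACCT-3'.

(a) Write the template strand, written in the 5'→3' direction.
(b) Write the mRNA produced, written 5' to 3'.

(a) 5'-AGGTAGCCCCTGTATCACCATAGCGGCGAGGTGCTGGTACTAGTAG-3'
(b) 5'-CUACUAGUACCAGCACCUCGCCGCUAUGGUGAUACAGGGGCUACCU-3'

(a) The template strand is the reverse complement of the coding strand: complement GATGATCATGGTCGTGGAGCGGCGATACCACTATGTCCCCGATGGA, then reverse.
(b) mRNA matches the coding strand with T→U.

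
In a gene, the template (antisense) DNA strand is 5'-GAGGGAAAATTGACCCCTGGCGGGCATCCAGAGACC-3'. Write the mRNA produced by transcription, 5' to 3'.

5'-GGUCUCUGGAUGCCCGCCAGGGGUCAAUUUUCCCUC-3'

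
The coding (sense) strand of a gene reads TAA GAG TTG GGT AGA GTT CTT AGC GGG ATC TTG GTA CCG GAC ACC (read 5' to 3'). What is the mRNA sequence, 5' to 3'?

The mRNA is synthesized from the template strand, so it matches the coding strand with T replaced by U.

5′-UAAGAGUUGGGUAGAGUUCUUAGCGGGAUCUUGGUACCGGACACC-3′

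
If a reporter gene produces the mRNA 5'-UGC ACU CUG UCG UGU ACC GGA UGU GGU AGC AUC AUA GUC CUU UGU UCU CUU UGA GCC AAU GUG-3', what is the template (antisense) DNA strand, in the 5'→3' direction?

5′-CACATTGGCTCAAAGAGAACAAAGGACTATGATGCTACCACATCCGGTACACGACAGAGTGCA-3′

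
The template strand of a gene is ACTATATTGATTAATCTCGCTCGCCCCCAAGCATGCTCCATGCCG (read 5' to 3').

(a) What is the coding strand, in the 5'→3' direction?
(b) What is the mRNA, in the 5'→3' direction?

(a) 5'-CGGCATGGAGCATGCTTGGGGGCGAGCGAGATTAATCAATATAGT-3'
(b) 5'-CGGCAUGGAGCAUGCUUGGGGGCGAGCGAGAUUAAUCAAUAUAGU-3'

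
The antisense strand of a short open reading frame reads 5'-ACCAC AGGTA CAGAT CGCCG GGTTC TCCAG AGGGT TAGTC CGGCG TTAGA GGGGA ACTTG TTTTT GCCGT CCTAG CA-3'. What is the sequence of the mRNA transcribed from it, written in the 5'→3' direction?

RNA polymerase reads the template 3'→5' and synthesizes mRNA 5'→3' by base-pairing (A→U, T→A, G↔C). The complement of the template is TGGTGTCCATGTCTAGCGGCCCAAGAGGTCTCCCAATCAGGCCGCAATCTCCCCTTGAACAAAAACGGCAGGATCGT; antiparallel, so 5'→3' the coding strand is TGCTAGGACGGCAAAAACAAGTTCCCCTCTAACGCCGGACTAACCCTCTGGAGAACCCGGCGATCTGTACCTGTGGT. Replace T with U for the mRNA.

5'-UGCUAGGACGGCAAAAACAAGUUCCCCUCUAACGCCGGACUAACCCUCUGGAGAACCCGGCGAUCUGUACCUGUGGU-3'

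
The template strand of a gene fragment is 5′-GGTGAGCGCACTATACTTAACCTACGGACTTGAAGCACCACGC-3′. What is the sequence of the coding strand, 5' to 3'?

The coding strand is complementary and antiparallel to the template: take the complement (A↔T, G↔C) and reverse.

5′-GCGTGGTGCTTCAAGTCCGTAGGTTAAGTATAGTGCGCTCACC-3′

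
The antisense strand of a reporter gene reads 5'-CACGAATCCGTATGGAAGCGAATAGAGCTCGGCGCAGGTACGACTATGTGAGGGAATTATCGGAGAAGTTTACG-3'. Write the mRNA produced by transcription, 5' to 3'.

5′-CGUAAACUUCUCCGAUAAUUCCCUCACAUAGUCGUACCUGCGCCGAGCUCUAUUCGCUUCCAUACGGAUUCGUG-3′

The mRNA has the sequence of the coding strand (reverse complement of the template) with T→U. Reverse complement of CACGAATCCGTATGGAAGCGAATAGAGCTCGGCGCAGGTACGACTATGTGAGGGAATTATCGGAGAAGTTTACG is CGTAAACTTCTCCGATAATTCCCTCACATAGTCGTACCTGCGCCGAGCTCTATTCGCTTCCATACGGATTCGTG; then T→U.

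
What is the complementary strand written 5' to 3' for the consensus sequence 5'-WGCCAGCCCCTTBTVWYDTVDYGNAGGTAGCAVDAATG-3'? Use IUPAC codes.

Standard pairs A↔T, G↔C; ambiguity codes pair Y↔R, W↔W, B↔V, D↔H, N↔N. Complement (WCGGTCGGGGAAVABWRHABHRCNTCCATCGTBHTTAC), then reverse for 5'→3'.

5'-CATTHBTGCTACCTNCRHBAHRWBAVAAGGGGCTGGCW-3'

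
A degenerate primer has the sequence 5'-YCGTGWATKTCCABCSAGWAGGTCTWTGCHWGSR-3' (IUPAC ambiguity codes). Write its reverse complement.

5'-YSCWDGCAWAGACCTWCTSGVTGGAMATWCACGR-3'

Standard pairs A↔T, G↔C; ambiguity codes pair R↔Y, K↔M, W↔W, S↔S, B↔V, H↔D. Complement (RGCACWTAMAGGTVGSTCWTCCAGAWACGDWCSY), then reverse for 5'→3'.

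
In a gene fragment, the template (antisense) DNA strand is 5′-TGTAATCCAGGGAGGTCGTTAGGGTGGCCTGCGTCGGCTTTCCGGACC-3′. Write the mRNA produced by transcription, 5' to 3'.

RNA polymerase reads the template 3'→5' and synthesizes mRNA 5'→3' by base-pairing (A→U, T→A, G↔C). The complement of the template is ACATTAGGTCCCTCCAGCAATCCCACCGGACGCAGCCGAAAGGCCTGG; antiparallel, so 5'→3' the coding strand is GGTCCGGAAAGCCGACGCAGGCCACCCTAACGACCTCCCTGGATTACA. Replace T with U for the mRNA.

5′-GGUCCGGAAAGCCGACGCAGGCCACCCUAACGACCUCCCUGGAUUACA-3′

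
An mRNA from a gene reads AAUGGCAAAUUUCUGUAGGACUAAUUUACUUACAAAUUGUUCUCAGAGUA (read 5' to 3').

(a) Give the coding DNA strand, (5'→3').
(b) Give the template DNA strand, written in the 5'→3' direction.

(a) The coding strand matches the mRNA with U→T.
(b) The template strand is the reverse complement of the coding strand.

(a) 5'-AATGGCAAATTTCTGTAGGACTAATTTACTTACAAATTGTTCTCAGAGTA-3'
(b) 5'-TACTCTGAGAACAATTTGTAAGTAAATTAGTCCTACAGAAATTTGCCATT-3'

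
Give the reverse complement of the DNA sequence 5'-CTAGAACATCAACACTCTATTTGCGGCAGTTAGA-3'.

5'-TCTAACTGCCGCAAATAGAGTGTTGATGTTCTAG-3'

Complement each base (A↔T, G↔C): GATCTTGTAGTTGTGAGATAAACGCCGTCAATCT. Then reverse.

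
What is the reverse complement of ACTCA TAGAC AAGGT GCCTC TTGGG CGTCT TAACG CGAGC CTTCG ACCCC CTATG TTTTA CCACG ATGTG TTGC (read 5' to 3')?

Complement each base (A↔T, G↔C): TGAGTATCTGTTCCACGGAGAACCCGCAGAATTGCGCTCGGAAGCTGGGGGATACAAAATGGTGCTACACAACG. Then reverse.

5'-GCAACACATCGTGGTAAAACATAGGGGGTCGAAGGCTCGCGTTAAGACGCCCAAGAGGCACCTTGTCTATGAGT-3'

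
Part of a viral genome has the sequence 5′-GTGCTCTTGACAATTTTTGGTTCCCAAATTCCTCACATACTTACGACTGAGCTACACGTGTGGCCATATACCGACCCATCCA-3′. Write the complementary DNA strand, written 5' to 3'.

5'-TGGATGGGTCGGTATATGGCCACACGTGTAGCTCAGTCGTAAGTATGTGAGGAATTTGGGAACCAAAAATTGTCAAGAGCAC-3'

Pairing A↔T and G↔C gives CACGAGAACTGTTAAAAACCAAGGGTTTAAGGAGTGTATGAATGCTGACTCGATGTGCACACCGGTATATGGCTGGGTAGGT, running 3'→5'. Reverse for the 5'→3' convention.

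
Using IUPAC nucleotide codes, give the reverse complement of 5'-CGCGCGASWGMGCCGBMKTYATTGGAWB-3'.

Standard pairs A↔T, G↔C; ambiguity codes pair Y↔R, M↔K, W↔W, S↔S, B↔V. Complement (GCGCGCTSWCKCGGCVKMARTAACCTWV), then reverse for 5'→3'.

5'-VWTCCAATRAMKVCGGCKCWSTCGCGCG-3'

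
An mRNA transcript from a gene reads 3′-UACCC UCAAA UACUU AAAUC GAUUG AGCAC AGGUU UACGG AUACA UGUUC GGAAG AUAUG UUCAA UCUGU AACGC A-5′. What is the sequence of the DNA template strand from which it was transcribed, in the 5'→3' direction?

5'-ATGGGAGTTTATGAATTTAGCTAACTCGTGTCCAAATGCCTATGTACAAGCCTTCTATACAAGTTAGACATTGCGT-3'

Written 5'→3' the mRNA is ACGCAAUGUCUAACUUGUAUAGAAGGCUUGUACAUAGGCAUUUGGACACGAGUUAGCUAAAUUCAUAAACUCCCAU, so the coding DNA strand is ACGCAATGTCTAACTTGTATAGAAGGCTTGTACATAGGCATTTGGACACGAGTTAGCTAAATTCATAAACTCCCAT. The template is its reverse complement.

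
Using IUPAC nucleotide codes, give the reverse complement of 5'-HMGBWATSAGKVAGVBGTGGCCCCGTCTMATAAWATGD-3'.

5'-HCATWTTATKAGACGGGGCCACVBCTBMCTSATWVCKD-3'

Standard pairs A↔T, G↔C; ambiguity codes pair M↔K, W↔W, S↔S, B↔V, D↔H. Complement (DKCVWTASTCMBTCBVCACCGGGGCAGAKTATTWTACH), then reverse for 5'→3'.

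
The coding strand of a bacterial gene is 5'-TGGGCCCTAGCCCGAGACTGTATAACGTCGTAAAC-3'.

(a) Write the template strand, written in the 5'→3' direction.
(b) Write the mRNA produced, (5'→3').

(a) The template strand is the reverse complement of the coding strand: complement ACCCGGGATCGGGCTCTGACATATTGCAGCATTTG, then reverse.
(b) mRNA matches the coding strand with T→U.

(a) 5'-GTTTACGACGTTATACAGTCTCGGGCTAGGGCCCA-3'
(b) 5′-UGGGCCCUAGCCCGAGACUGUAUAACGUCGUAAAC-3′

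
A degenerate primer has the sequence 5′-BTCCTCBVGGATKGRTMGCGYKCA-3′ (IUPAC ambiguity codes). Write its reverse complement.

5'-TGMRCGCKAYCMATCCBVGAGGAV-3'

Standard pairs A↔T, G↔C; ambiguity codes pair R↔Y, M↔K, B↔V. Complement (VAGGAGVBCCTAMCYAKCGCRMGT), then reverse for 5'→3'.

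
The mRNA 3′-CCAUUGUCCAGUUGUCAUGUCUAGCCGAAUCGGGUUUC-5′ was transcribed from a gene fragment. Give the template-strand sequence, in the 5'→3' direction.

Written 5'→3' the mRNA is CUUUGGGCUAAGCCGAUCUGUACUGUUGACCUGUUACC, so the coding DNA strand is CTTTGGGCTAAGCCGATCTGTACTGTTGACCTGTTACC. The template is its reverse complement.

5′-GGTAACAGGTCAACAGTACAGATCGGCTTAGCCCAAAG-3′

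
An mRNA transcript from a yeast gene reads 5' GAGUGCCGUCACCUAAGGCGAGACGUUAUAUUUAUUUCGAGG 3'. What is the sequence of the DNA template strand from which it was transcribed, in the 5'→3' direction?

Replace U with T to get the coding DNA strand: GAGTGCCGTCACCTAAGGCGAGACGTTATATTTATTTCGAGG. The template strand is its reverse complement (complement CTCACGGCAGTGGATTCCGCTCTGCAATATAAATAAAGCTCC, then reverse).

5'-CCTCGAAATAAATATAACGTCTCGCCTTAGGTGACGGCACTC-3'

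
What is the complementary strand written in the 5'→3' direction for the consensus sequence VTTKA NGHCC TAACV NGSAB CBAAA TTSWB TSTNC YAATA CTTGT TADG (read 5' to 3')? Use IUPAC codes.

Standard pairs A↔T, G↔C; ambiguity codes pair Y↔R, K↔M, W↔W, S↔S, B↔V, D↔H, N↔N. Complement (BAAMTNCDGGATTGBNCSTVGVTTTAASWVASANGRTTATGAACAATHC), then reverse for 5'→3'.

5'-CHTAACAAGTATTRGNASAVWSAATTTVGVTSCNBGTTAGGDCNTMAAB-3'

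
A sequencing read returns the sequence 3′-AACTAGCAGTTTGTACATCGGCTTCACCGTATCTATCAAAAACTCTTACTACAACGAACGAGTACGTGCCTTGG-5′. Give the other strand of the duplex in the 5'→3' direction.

5'-TTGATCGTCAAACATGTAGCCGAAGTGGCATAGATAGTTTTTGAGAATGATGTTGCTTGCTCATGCACGGAACC-3'

The strand is given 3'→5', so its complement runs 5'→3' in the same left-to-right order: pair each base A↔T, G↔C.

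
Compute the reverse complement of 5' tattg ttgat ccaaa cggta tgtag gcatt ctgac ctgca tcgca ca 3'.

5'-TGTGCGATGCAGGTCAGAATGCCTACATACCGTTTGGATCAACAATA-3'

Reading the sequence 3'→5' and pairing each base (A↔T, G↔C) gives the reverse complement directly.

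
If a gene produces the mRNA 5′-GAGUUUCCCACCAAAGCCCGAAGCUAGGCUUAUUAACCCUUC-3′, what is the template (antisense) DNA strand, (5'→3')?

5'-GAAGGGTTAATAAGCCTAGCTTCGGGCTTTGGTGGGAAACTC-3'

Replace U with T to get the coding DNA strand: GAGTTTCCCACCAAAGCCCGAAGCTAGGCTTATTAACCCTTC. The template strand is its reverse complement (complement CTCAAAGGGTGGTTTCGGGCTTCGATCCGAATAATTGGGAAG, then reverse).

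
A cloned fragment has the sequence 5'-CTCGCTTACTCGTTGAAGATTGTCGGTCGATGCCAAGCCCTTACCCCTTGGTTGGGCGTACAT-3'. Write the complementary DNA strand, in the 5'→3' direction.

The complement of CTCGCTTACTCGTTGAAGATTGTCGGTCGATGCCAAGCCCTTACCCCTTGGTTGGGCGTACAT is GAGCGAATGAGCAACTTCTAACAGCCAGCTACGGTTCGGGAATGGGGAACCAACCCGCATGTA (A↔T, G↔C). DNA strands are antiparallel, so the complementary strand runs 3'→5'; reversing gives the 5'→3' form.

5'-ATGTACGCCCAACCAAGGGGTAAGGGCTTGGCATCGACCGACAATCTTCAACGAGTAAGCGAG-3'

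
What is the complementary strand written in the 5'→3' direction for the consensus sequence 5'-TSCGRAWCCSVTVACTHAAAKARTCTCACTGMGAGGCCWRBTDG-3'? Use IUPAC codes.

5'-CHAVYWGGCCTCKCAGTGAGAYTMTTTDAGTBABSGGWTYCGSA-3'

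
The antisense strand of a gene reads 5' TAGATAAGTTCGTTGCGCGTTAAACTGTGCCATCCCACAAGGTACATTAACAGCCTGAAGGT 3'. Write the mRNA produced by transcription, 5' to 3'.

RNA polymerase reads the template 3'→5' and synthesizes mRNA 5'→3' by base-pairing (A→U, T→A, G↔C). The complement of the template is ATCTATTCAAGCAACGCGCAATTTGACACGGTAGGGTGTTCCATGTAATTGTCGGACTTCCA; antiparallel, so 5'→3' the coding strand is ACCTTCAGGCTGTTAATGTACCTTGTGGGATGGCACAGTTTAACGCGCAACGAACTTATCTA. Replace T with U for the mRNA.

5'-ACCUUCAGGCUGUUAAUGUACCUUGUGGGAUGGCACAGUUUAACGCGCAACGAACUUAUCUA-3'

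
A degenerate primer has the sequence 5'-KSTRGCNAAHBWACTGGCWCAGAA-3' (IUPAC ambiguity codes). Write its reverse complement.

5′-TTCTGWGCCAGTWVDTTNGCYASM-3′

Standard pairs A↔T, G↔C; ambiguity codes pair R↔Y, K↔M, W↔W, S↔S, B↔V, H↔D, N↔N. Complement (MSAYCGNTTDVWTGACCGWGTCTT), then reverse for 5'→3'.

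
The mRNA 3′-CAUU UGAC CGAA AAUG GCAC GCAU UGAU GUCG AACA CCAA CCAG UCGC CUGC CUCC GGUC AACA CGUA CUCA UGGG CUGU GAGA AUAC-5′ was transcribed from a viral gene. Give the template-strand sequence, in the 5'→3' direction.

5′-GTAAACTGGCTTTTACCGTGCGTAACTACAGCTTGTGGTTGGTCAGCGGACGGAGGCCAGTTGTGCATGAGTACCCGACACTCTTATG-3′

Written 5'→3' the mRNA is CAUAAGAGUGUCGGGUACUCAUGCACAACUGGCCUCCGUCCGCUGACCAACCACAAGCUGUAGUUACGCACGGUAAAAGCCAGUUUAC, so the coding DNA strand is CATAAGAGTGTCGGGTACTCATGCACAACTGGCCTCCGTCCGCTGACCAACCACAAGCTGTAGTTACGCACGGTAAAAGCCAGTTTAC. The template is its reverse complement.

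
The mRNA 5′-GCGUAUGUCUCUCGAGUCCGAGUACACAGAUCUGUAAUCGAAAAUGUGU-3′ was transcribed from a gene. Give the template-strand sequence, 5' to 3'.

5'-ACACATTTTCGATTACAGATCTGTGTACTCGGACTCGAGAGACATACGC-3'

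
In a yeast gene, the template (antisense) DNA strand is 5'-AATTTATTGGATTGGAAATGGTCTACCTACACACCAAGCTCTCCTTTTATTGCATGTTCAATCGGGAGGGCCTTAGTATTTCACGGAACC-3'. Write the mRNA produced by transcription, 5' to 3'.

5'-GGUUCCGUGAAAUACUAAGGCCCUCCCGAUUGAACAUGCAAUAAAAGGAGAGCUUGGUGUGUAGGUAGACCAUUUCCAAUCCAAUAAAUU-3'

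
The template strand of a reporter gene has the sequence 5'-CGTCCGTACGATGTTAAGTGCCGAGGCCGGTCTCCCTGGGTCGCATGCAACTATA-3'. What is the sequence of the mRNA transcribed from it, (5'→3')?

RNA polymerase reads the template 3'→5' and synthesizes mRNA 5'→3' by base-pairing (A→U, T→A, G↔C). The complement of the template is GCAGGCATGCTACAATTCACGGCTCCGGCCAGAGGGACCCAGCGTACGTTGATAT; antiparallel, so 5'→3' the coding strand is TATAGTTGCATGCGACCCAGGGAGACCGGCCTCGGCACTTAACATCGTACGGACG. Replace T with U for the mRNA.

5'-UAUAGUUGCAUGCGACCCAGGGAGACCGGCCUCGGCACUUAACAUCGUACGGACG-3'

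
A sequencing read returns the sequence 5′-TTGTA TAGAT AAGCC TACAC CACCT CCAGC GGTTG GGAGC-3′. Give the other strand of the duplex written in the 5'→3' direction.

5'-GCTCCCAACCGCTGGAGGTGGTGTAGGCTTATCTATACAA-3'

Pairing A↔T and G↔C gives AACATATCTATTCGGATGTGGTGGAGGTCGCCAACCCTCG, running 3'→5'. Reverse for the 5'→3' convention.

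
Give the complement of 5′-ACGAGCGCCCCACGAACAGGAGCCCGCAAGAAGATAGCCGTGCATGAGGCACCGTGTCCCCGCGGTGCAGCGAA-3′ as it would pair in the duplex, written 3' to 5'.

3'-TGCTCGCGGGGTGCTTGTCCTCGGGCGTTCTTCTATCGGCACGTACTCCGTGGCACAGGGGCGCCACGTCGCTT-5'

Base-pairing A↔T, G↔C gives the complement. The complementary strand is antiparallel, so paired with a 5'→3' strand it runs 3'→5'.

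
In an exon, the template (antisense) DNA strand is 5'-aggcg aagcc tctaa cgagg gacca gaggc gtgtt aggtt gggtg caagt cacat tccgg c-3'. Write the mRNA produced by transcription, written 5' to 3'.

5'-GCCGGAAUGUGACUUGCACCCAACCUAACACGCCUCUGGUCCCUCGUUAGAGGCUUCGCCU-3'

RNA polymerase reads the template 3'→5' and synthesizes mRNA 5'→3' by base-pairing (A→U, T→A, G↔C). The complement of the template is TCCGCTTCGGAGATTGCTCCCTGGTCTCCGCACAATCCAACCCACGTTCAGTGTAAGGCCG; antiparallel, so 5'→3' the coding strand is GCCGGAATGTGACTTGCACCCAACCTAACACGCCTCTGGTCCCTCGTTAGAGGCTTCGCCT. Replace T with U for the mRNA.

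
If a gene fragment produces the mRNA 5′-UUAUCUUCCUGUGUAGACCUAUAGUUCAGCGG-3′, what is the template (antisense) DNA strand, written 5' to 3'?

5'-CCGCTGAACTATAGGTCTACACAGGAAGATAA-3'

Replace U with T to get the coding DNA strand: TTATCTTCCTGTGTAGACCTATAGTTCAGCGG. The template strand is its reverse complement (complement AATAGAAGGACACATCTGGATATCAAGTCGCC, then reverse).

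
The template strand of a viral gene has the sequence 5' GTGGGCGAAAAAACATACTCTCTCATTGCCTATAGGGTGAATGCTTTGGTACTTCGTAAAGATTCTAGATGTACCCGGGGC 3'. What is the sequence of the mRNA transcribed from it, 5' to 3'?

RNA polymerase reads the template 3'→5' and synthesizes mRNA 5'→3' by base-pairing (A→U, T→A, G↔C). The complement of the template is CACCCGCTTTTTTGTATGAGAGAGTAACGGATATCCCACTTACGAAACCATGAAGCATTTCTAAGATCTACATGGGCCCCG; antiparallel, so 5'→3' the coding strand is GCCCCGGGTACATCTAGAATCTTTACGAAGTACCAAAGCATTCACCCTATAGGCAATGAGAGAGTATGTTTTTTCGCCCAC. Replace T with U for the mRNA.

5'-GCCCCGGGUACAUCUAGAAUCUUUACGAAGUACCAAAGCAUUCACCCUAUAGGCAAUGAGAGAGUAUGUUUUUUCGCCCAC-3'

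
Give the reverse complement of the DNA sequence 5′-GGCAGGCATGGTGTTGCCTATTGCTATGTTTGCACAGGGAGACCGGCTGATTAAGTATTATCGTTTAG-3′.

Reading the sequence 3'→5' and pairing each base (A↔T, G↔C) gives the reverse complement directly.

5′-CTAAACGATAATACTTAATCAGCCGGTCTCCCTGTGCAAACATAGCAATAGGCAACACCATGCCTGCC-3′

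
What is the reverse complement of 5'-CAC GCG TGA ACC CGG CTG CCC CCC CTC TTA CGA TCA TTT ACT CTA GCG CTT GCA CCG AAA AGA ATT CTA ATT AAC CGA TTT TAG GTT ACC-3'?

Reading the sequence 3'→5' and pairing each base (A↔T, G↔C) gives the reverse complement directly.

5'-GGTAACCTAAAATCGGTTAATTAGAATTCTTTTCGGTGCAAGCGCTAGAGTAAATGATCGTAAGAGGGGGGGCAGCCGGGTTCACGCGTG-3'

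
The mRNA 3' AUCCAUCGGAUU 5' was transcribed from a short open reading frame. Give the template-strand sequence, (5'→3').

Written 5'→3' the mRNA is UUAGGCUACCUA, so the coding DNA strand is TTAGGCTACCTA. The template is its reverse complement.

5'-TAGGTAGCCTAA-3'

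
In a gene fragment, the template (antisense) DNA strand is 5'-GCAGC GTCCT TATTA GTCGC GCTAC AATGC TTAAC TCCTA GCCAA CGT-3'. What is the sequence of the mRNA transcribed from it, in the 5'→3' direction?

5'-ACGUUGGCUAGGAGUUAAGCAUUGUAGCGCGACUAAUAAGGACGCUGC-3'

RNA polymerase reads the template 3'→5' and synthesizes mRNA 5'→3' by base-pairing (A→U, T→A, G↔C). The complement of the template is CGTCGCAGGAATAATCAGCGCGATGTTACGAATTGAGGATCGGTTGCA; antiparallel, so 5'→3' the coding strand is ACGTTGGCTAGGAGTTAAGCATTGTAGCGCGACTAATAAGGACGCTGC. Replace T with U for the mRNA.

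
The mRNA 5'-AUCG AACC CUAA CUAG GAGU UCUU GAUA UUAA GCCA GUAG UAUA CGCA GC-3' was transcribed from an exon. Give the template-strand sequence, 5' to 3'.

5'-GCTGCGTATACTACTGGCTTAATATCAAGAACTCCTAGTTAGGGTTCGAT-3'

Replace U with T to get the coding DNA strand: ATCGAACCCTAACTAGGAGTTCTTGATATTAAGCCAGTAGTATACGCAGC. The template strand is its reverse complement (complement TAGCTTGGGATTGATCCTCAAGAACTATAATTCGGTCATCATATGCGTCG, then reverse).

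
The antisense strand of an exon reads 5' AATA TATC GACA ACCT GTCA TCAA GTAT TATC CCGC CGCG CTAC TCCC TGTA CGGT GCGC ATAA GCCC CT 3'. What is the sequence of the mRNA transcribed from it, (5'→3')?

5'-AGGGGCUUAUGCGCACCGUACAGGGAGUAGCGCGGCGGGAUAAUACUUGAUGACAGGUUGUCGAUAUAUU-3'

The mRNA has the sequence of the coding strand (reverse complement of the template) with T→U. Reverse complement of AATATATCGACAACCTGTCATCAAGTATTATCCCGCCGCGCTACTCCCTGTACGGTGCGCATAAGCCCCT is AGGGGCTTATGCGCACCGTACAGGGAGTAGCGCGGCGGGATAATACTTGATGACAGGTTGTCGATATATT; then T→U.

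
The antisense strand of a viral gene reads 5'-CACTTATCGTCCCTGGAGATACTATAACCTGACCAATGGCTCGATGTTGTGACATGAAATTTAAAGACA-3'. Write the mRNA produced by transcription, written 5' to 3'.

The mRNA has the sequence of the coding strand (reverse complement of the template) with T→U. Reverse complement of CACTTATCGTCCCTGGAGATACTATAACCTGACCAATGGCTCGATGTTGTGACATGAAATTTAAAGACA is TGTCTTTAAATTTCATGTCACAACATCGAGCCATTGGTCAGGTTATAGTATCTCCAGGGACGATAAGTG; then T→U.

5'-UGUCUUUAAAUUUCAUGUCACAACAUCGAGCCAUUGGUCAGGUUAUAGUAUCUCCAGGGACGAUAAGUG-3'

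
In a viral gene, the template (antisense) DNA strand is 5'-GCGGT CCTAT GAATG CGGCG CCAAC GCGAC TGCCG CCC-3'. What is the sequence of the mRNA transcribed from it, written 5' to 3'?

The mRNA has the sequence of the coding strand (reverse complement of the template) with T→U. Reverse complement of GCGGTCCTATGAATGCGGCGCCAACGCGACTGCCGCCC is GGGCGGCAGTCGCGTTGGCGCCGCATTCATAGGACCGC; then T→U.

5'-GGGCGGCAGUCGCGUUGGCGCCGCAUUCAUAGGACCGC-3'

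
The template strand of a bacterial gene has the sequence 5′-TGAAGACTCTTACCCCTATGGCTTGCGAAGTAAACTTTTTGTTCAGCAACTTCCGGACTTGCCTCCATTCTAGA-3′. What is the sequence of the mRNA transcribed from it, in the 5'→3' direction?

5'-UCUAGAAUGGAGGCAAGUCCGGAAGUUGCUGAACAAAAAGUUUACUUCGCAAGCCAUAGGGGUAAGAGUCUUCA-3'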